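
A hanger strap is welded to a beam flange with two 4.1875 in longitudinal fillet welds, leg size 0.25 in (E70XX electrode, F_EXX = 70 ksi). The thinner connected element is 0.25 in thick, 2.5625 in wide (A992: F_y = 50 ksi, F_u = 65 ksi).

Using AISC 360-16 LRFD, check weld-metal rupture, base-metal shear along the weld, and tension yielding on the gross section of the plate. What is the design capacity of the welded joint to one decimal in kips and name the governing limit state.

Weld metal: throat = 0.707×0.25 = 0.17675 in, L = 2×4.1875 = 8.375 in. φR_n = 0.75 × 0.6 × 70 × 0.17675 × 8.375 = 46.6 kips.
Base metal shear (0.25 in plate): yield φR_n = 1.0×0.6×50×0.25×8.375 = 62.8 kips; rupture φR_n = 0.75×0.6×65×0.25×8.375 = 61.2 kips; take 61.2 kips (rupture).
Tension yield (gross): A_g = 2.5625×0.25 = 0.64063 in². φR_n = 0.90 × 50 × 0.64063 = 28.8 kips.
Governing: min(46.6, 61.2, 28.8) = 28.8 kips → gross-section yield.

28.8 kips (gross-section yield governs)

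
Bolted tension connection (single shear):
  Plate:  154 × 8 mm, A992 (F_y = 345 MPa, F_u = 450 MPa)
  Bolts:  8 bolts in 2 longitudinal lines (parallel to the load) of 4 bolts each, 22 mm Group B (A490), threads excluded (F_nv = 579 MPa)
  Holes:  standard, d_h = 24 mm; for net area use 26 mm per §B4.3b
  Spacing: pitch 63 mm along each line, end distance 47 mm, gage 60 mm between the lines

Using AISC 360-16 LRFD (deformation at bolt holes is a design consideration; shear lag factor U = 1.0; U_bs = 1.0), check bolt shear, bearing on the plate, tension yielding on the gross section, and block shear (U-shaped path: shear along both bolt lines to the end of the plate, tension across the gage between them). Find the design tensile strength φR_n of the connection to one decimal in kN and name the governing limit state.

382.5 kN (gross-section yield governs)

Bolt shear: A_b = π(22)²/4 = 380.13 mm². φR_n = 0.75 × 579 × 380.13 × 8 × 1 = 1320.6 kN.
Bearing (8 mm plate, F_u = 450 MPa): end bolts L_c = 47 − 24/2 = 35, R_n = min(1.2×35×8×450, 2.4×22×8×450) = 151.2 kN/bolt; interior L_c = 63 − 24 = 39, R_n = 168.48 kN/bolt. φR_n = 0.75 × (2×151.2 + 6×168.48) = 985.0 kN.
Tension yield (gross): A_g = 154×8 = 1232 mm². φR_n = 0.90 × 345 × 1232 = 382.5 kN.
Block shear: shear path 2×[47+3×63] = 2×236 mm, A_gv = 3776, A_nv = 2×(236 − 3.5×26)×8 = 2320 mm²; tension across gage: (60 − 1×26)×8 = 272 mm². R_n = min(0.6×450×2320, 0.6×345×3776) + 1.0×450×272 = min(626.4, 781.63) + 122.4 = 748.8 kN. φR_n = 0.75 × 748.8 = 561.6 kN.
Governing: min(1320.6, 985.0, 382.5, 561.6) = 382.5 kN → gross-section yield.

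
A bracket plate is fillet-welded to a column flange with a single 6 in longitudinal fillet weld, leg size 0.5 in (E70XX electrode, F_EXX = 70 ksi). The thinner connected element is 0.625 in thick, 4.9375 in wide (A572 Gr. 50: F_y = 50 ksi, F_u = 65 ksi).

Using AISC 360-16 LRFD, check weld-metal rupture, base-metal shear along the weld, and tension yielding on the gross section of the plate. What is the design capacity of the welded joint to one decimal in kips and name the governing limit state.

Weld metal: throat = 0.707×0.5 = 0.3535 in, L = 6 in. φR_n = 0.75 × 0.6 × 70 × 0.3535 × 6 = 66.8 kips.
Base metal shear (0.625 in plate): yield φR_n = 1.0×0.6×50×0.625×6 = 112.5 kips; rupture φR_n = 0.75×0.6×65×0.625×6 = 109.7 kips; take 109.7 kips (rupture).
Tension yield (gross): A_g = 4.9375×0.625 = 3.0859 in². φR_n = 0.90 × 50 × 3.0859 = 138.9 kips.
Governing: min(66.8, 109.7, 138.9) = 66.8 kips → weld metal.

66.8 kips (weld metal governs)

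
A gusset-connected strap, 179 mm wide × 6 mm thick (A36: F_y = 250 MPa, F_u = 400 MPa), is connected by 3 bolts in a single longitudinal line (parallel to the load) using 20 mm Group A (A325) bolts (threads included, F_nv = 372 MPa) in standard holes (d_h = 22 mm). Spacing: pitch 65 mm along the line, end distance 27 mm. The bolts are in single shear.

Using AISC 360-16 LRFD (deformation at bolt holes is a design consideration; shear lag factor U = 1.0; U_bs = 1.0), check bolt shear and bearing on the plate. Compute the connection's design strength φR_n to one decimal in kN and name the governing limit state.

Bolt shear: A_b = π(20)²/4 = 314.16 mm². φR_n = 0.75 × 372 × 314.16 × 3 × 1 = 263.0 kN.
Bearing (6 mm plate, F_u = 400 MPa): end bolts L_c = 27 − 22/2 = 16, R_n = min(1.2×16×6×400, 2.4×20×6×400) = 46.08 kN/bolt; interior L_c = 65 − 22 = 43, R_n = 115.2 kN/bolt. φR_n = 0.75 × (1×46.08 + 2×115.2) = 207.4 kN.
Governing: min(263.0, 207.4) = 207.4 kN → bearing.

207.4 kN (bearing governs)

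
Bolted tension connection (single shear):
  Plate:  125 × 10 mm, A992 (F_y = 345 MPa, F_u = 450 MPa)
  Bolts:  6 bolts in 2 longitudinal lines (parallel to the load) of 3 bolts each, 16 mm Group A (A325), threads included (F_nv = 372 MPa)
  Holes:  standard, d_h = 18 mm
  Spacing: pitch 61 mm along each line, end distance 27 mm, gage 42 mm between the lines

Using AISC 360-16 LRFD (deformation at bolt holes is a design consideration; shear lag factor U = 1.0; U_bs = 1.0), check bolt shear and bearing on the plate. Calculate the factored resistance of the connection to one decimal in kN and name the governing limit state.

336.6 kN (bolt shear governs)

Bolt shear: A_b = π(16)²/4 = 201.06 mm². φR_n = 0.75 × 372 × 201.06 × 6 × 1 = 336.6 kN.
Bearing (10 mm plate, F_u = 450 MPa): end bolts L_c = 27 − 18/2 = 18, R_n = min(1.2×18×10×450, 2.4×16×10×450) = 97.2 kN/bolt; interior L_c = 61 − 18 = 43, R_n = 172.8 kN/bolt. φR_n = 0.75 × (2×97.2 + 4×172.8) = 664.2 kN.
Governing: min(336.6, 664.2) = 336.6 kN → bolt shear.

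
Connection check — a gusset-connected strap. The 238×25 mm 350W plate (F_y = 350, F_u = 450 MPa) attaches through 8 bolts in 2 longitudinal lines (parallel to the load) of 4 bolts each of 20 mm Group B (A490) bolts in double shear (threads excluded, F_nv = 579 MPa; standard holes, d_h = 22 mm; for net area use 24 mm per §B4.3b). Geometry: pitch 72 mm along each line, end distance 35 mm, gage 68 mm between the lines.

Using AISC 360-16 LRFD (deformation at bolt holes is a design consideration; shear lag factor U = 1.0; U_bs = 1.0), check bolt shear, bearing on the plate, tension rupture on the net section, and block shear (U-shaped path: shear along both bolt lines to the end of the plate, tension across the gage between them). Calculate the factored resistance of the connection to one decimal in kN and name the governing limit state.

1603.1 kN (net-section rupture governs)

Bolt shear: A_b = π(20)²/4 = 314.16 mm². φR_n = 0.75 × 579 × 314.16 × 8 × 2 = 2182.8 kN.
Bearing (25 mm plate, F_u = 450 MPa): end bolts L_c = 35 − 22/2 = 24, R_n = min(1.2×24×25×450, 2.4×20×25×450) = 324 kN/bolt; interior L_c = 72 − 22 = 50, R_n = 540 kN/bolt. φR_n = 0.75 × (2×324 + 6×540) = 2916.0 kN.
Tension rupture (net): A_n = (238 − 2×24)×25 = 4750 mm² (U = 1.0, A_e = A_n). φR_n = 0.75 × 450 × 4750 = 1603.1 kN.
Block shear: shear path 2×[35+3×72] = 2×251 mm, A_gv = 12550, A_nv = 2×(251 − 3.5×24)×25 = 8350 mm²; tension across gage: (68 − 1×24)×25 = 1100 mm². R_n = min(0.6×450×8350, 0.6×350×12550) + 1.0×450×1100 = min(2254.5, 2635.5) + 495 = 2749.5 kN. φR_n = 0.75 × 2749.5 = 2062.1 kN.
Governing: min(2182.8, 2916.0, 1603.1, 2062.1) = 1603.1 kN → net-section rupture.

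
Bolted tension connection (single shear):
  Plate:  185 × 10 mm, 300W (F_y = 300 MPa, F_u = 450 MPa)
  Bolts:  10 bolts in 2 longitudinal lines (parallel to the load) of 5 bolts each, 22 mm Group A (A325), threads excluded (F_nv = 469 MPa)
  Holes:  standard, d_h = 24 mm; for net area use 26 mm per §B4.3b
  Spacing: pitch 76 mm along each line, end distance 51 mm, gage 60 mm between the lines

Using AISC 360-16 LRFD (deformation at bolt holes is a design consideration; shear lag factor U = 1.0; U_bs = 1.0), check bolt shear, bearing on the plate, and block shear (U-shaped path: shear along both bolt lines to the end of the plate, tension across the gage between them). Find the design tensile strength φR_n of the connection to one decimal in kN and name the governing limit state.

Bolt shear: A_b = π(22)²/4 = 380.13 mm². φR_n = 0.75 × 469 × 380.13 × 10 × 1 = 1337.1 kN.
Bearing (10 mm plate, F_u = 450 MPa): end bolts L_c = 51 − 24/2 = 39, R_n = min(1.2×39×10×450, 2.4×22×10×450) = 210.6 kN/bolt; interior L_c = 76 − 24 = 52, R_n = 237.6 kN/bolt. φR_n = 0.75 × (2×210.6 + 8×237.6) = 1741.5 kN.
Block shear: shear path 2×[51+4×76] = 2×355 mm, A_gv = 7100, A_nv = 2×(355 − 4.5×26)×10 = 4760 mm²; tension across gage: (60 − 1×26)×10 = 340 mm². R_n = min(0.6×450×4760, 0.6×300×7100) + 1.0×450×340 = min(1285.2, 1278) + 153 = 1431 kN. φR_n = 0.75 × 1431 = 1073.3 kN.
Governing: min(1337.1, 1741.5, 1073.3) = 1073.3 kN → block shear.

1073.3 kN (block shear governs)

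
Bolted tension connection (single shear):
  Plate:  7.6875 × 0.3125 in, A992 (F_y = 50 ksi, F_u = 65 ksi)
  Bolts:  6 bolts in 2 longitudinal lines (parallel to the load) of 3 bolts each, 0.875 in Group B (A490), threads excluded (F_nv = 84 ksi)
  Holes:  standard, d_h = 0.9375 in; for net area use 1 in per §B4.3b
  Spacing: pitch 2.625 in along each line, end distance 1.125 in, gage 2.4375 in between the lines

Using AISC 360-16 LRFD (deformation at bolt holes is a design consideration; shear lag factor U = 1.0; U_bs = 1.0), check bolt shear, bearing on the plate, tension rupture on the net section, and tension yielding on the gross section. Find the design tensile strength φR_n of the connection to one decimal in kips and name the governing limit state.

Bolt shear: A_b = π(0.875)²/4 = 0.60132 in². φR_n = 0.75 × 84 × 0.60132 × 6 × 1 = 227.3 kips.
Bearing (0.3125 in plate, F_u = 65 ksi): end bolts L_c = 1.125 − 0.9375/2 = 0.65625, R_n = min(1.2×0.65625×0.3125×65, 2.4×0.875×0.3125×65) = 15.996 kips/bolt; interior L_c = 2.625 − 0.9375 = 1.6875, R_n = 41.133 kips/bolt. φR_n = 0.75 × (2×15.996 + 4×41.133) = 147.4 kips.
Tension rupture (net): A_n = (7.6875 − 2×1)×0.3125 = 1.7773 in² (U = 1.0, A_e = A_n). φR_n = 0.75 × 65 × 1.7773 = 86.6 kips.
Tension yield (gross): A_g = 7.6875×0.3125 = 2.4023 in². φR_n = 0.90 × 50 × 2.4023 = 108.1 kips.
Governing: min(227.3, 147.4, 86.6, 108.1) = 86.6 kips → net-section rupture.

86.6 kips (net-section rupture governs)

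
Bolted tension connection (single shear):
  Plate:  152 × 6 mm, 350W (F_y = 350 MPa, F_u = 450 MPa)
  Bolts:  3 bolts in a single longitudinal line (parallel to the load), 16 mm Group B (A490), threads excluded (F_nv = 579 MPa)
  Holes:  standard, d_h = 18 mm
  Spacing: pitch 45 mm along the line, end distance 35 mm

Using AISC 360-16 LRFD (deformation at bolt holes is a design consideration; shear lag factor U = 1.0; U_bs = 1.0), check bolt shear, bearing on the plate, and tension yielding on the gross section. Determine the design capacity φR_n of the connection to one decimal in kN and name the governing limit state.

194.4 kN (bearing governs)

Bolt shear: A_b = π(16)²/4 = 201.06 mm². φR_n = 0.75 × 579 × 201.06 × 3 × 1 = 261.9 kN.
Bearing (6 mm plate, F_u = 450 MPa): end bolts L_c = 35 − 18/2 = 26, R_n = min(1.2×26×6×450, 2.4×16×6×450) = 84.24 kN/bolt; interior L_c = 45 − 18 = 27, R_n = 87.48 kN/bolt. φR_n = 0.75 × (1×84.24 + 2×87.48) = 194.4 kN.
Tension yield (gross): A_g = 152×6 = 912 mm². φR_n = 0.90 × 350 × 912 = 287.3 kN.
Governing: min(261.9, 194.4, 287.3) = 194.4 kN → bearing.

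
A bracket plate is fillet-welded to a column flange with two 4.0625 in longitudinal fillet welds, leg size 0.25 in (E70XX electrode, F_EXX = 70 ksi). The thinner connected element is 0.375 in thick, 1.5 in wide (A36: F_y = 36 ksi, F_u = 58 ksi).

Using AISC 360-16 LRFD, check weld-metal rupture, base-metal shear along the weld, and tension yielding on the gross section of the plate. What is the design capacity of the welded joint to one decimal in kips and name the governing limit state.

18.2 kips (gross-section yield governs)

Weld metal: throat = 0.707×0.25 = 0.17675 in, L = 2×4.0625 = 8.125 in. φR_n = 0.75 × 0.6 × 70 × 0.17675 × 8.125 = 45.2 kips.
Base metal shear (0.375 in plate): yield φR_n = 1.0×0.6×36×0.375×8.125 = 65.8 kips; rupture φR_n = 0.75×0.6×58×0.375×8.125 = 79.5 kips; take 65.8 kips (yield).
Tension yield (gross): A_g = 1.5×0.375 = 0.5625 in². φR_n = 0.90 × 36 × 0.5625 = 18.2 kips.
Governing: min(45.2, 65.8, 18.2) = 18.2 kips → gross-section yield.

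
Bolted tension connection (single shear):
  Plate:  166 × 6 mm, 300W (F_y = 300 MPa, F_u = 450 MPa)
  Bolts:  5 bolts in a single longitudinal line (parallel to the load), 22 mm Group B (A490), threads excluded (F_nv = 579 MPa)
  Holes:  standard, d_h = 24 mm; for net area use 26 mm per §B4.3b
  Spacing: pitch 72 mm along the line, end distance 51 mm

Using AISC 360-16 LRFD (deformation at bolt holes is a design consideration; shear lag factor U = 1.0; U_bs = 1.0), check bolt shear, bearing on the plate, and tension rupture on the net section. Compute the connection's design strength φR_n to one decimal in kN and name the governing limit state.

Bolt shear: A_b = π(22)²/4 = 380.13 mm². φR_n = 0.75 × 579 × 380.13 × 5 × 1 = 825.4 kN.
Bearing (6 mm plate, F_u = 450 MPa): end bolts L_c = 51 − 24/2 = 39, R_n = min(1.2×39×6×450, 2.4×22×6×450) = 126.36 kN/bolt; interior L_c = 72 − 24 = 48, R_n = 142.56 kN/bolt. φR_n = 0.75 × (1×126.36 + 4×142.56) = 522.5 kN.
Tension rupture (net): A_n = (166 − 1×26)×6 = 840 mm² (U = 1.0, A_e = A_n). φR_n = 0.75 × 450 × 840 = 283.5 kN.
Governing: min(825.4, 522.5, 283.5) = 283.5 kN → net-section rupture.

283.5 kN (net-section rupture governs)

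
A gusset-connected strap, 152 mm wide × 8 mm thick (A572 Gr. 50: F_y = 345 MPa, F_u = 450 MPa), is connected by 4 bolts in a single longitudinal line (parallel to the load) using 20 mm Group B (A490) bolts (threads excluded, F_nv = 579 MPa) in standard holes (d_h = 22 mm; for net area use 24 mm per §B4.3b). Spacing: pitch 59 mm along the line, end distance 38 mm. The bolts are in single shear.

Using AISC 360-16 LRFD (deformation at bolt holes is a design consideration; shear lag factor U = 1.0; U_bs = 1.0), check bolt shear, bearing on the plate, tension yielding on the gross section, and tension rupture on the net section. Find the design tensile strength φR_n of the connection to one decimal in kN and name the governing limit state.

345.6 kN (net-section rupture governs)

Bolt shear: A_b = π(20)²/4 = 314.16 mm². φR_n = 0.75 × 579 × 314.16 × 4 × 1 = 545.7 kN.
Bearing (8 mm plate, F_u = 450 MPa): end bolts L_c = 38 − 22/2 = 27, R_n = min(1.2×27×8×450, 2.4×20×8×450) = 116.64 kN/bolt; interior L_c = 59 − 22 = 37, R_n = 159.84 kN/bolt. φR_n = 0.75 × (1×116.64 + 3×159.84) = 447.1 kN.
Tension yield (gross): A_g = 152×8 = 1216 mm². φR_n = 0.90 × 345 × 1216 = 377.6 kN.
Tension rupture (net): A_n = (152 − 1×24)×8 = 1024 mm² (U = 1.0, A_e = A_n). φR_n = 0.75 × 450 × 1024 = 345.6 kN.
Governing: min(545.7, 447.1, 377.6, 345.6) = 345.6 kN → net-section rupture.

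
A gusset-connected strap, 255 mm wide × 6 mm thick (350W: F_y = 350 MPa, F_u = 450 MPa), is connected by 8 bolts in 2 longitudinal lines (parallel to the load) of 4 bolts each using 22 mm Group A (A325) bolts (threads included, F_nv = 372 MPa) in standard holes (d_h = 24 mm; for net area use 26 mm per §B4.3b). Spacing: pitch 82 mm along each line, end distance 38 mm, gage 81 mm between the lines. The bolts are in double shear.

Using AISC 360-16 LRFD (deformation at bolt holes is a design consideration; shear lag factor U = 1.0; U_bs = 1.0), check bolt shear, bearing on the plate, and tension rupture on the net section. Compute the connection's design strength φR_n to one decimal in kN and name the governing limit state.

Bolt shear: A_b = π(22)²/4 = 380.13 mm². φR_n = 0.75 × 372 × 380.13 × 8 × 2 = 1696.9 kN.
Bearing (6 mm plate, F_u = 450 MPa): end bolts L_c = 38 − 24/2 = 26, R_n = min(1.2×26×6×450, 2.4×22×6×450) = 84.24 kN/bolt; interior L_c = 82 − 24 = 58, R_n = 142.56 kN/bolt. φR_n = 0.75 × (2×84.24 + 6×142.56) = 767.9 kN.
Tension rupture (net): A_n = (255 − 2×26)×6 = 1218 mm² (U = 1.0, A_e = A_n). φR_n = 0.75 × 450 × 1218 = 411.1 kN.
Governing: min(1696.9, 767.9, 411.1) = 411.1 kN → net-section rupture.

411.1 kN (net-section rupture governs)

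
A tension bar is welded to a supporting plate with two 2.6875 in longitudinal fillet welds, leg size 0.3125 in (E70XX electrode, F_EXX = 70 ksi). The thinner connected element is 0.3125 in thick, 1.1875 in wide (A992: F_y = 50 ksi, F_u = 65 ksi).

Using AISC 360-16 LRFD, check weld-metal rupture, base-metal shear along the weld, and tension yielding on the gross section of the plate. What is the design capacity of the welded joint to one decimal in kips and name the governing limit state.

Weld metal: throat = 0.707×0.3125 = 0.22094 in, L = 2×2.6875 = 5.375 in. φR_n = 0.75 × 0.6 × 70 × 0.22094 × 5.375 = 37.4 kips.
Base metal shear (0.3125 in plate): yield φR_n = 1.0×0.6×50×0.3125×5.375 = 50.4 kips; rupture φR_n = 0.75×0.6×65×0.3125×5.375 = 49.1 kips; take 49.1 kips (rupture).
Tension yield (gross): A_g = 1.1875×0.3125 = 0.37109 in². φR_n = 0.90 × 50 × 0.37109 = 16.7 kips.
Governing: min(37.4, 49.1, 16.7) = 16.7 kips → gross-section yield.

16.7 kips (gross-section yield governs)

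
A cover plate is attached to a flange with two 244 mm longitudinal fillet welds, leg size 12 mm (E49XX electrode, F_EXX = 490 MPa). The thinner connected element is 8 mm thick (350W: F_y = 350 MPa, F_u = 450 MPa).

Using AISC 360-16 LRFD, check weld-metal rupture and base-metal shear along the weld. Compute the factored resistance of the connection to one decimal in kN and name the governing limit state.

Weld metal: throat = 0.707×12 = 8.484 mm, L = 2×244 = 488 mm. φR_n = 0.75 × 0.6 × 490 × 8.484 × 488 = 912.9 kN.
Base metal shear (8 mm plate): yield φR_n = 1.0×0.6×350×8×488 = 819.8 kN; rupture φR_n = 0.75×0.6×450×8×488 = 790.6 kN; take 790.6 kN (rupture).
Governing: min(912.9, 790.6) = 790.6 kN → base-metal shear.

790.6 kN (base-metal shear governs)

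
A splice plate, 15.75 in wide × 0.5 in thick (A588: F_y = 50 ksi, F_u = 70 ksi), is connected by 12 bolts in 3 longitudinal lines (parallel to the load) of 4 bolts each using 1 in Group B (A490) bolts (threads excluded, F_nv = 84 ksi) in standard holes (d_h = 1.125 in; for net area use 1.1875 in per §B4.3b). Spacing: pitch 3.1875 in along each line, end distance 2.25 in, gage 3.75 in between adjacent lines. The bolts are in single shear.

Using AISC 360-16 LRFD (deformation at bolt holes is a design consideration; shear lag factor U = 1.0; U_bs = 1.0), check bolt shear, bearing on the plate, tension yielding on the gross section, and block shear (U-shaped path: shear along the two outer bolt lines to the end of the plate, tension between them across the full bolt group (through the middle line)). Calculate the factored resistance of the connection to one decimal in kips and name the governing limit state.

354.4 kips (gross-section yield governs)

Bolt shear: A_b = π(1)²/4 = 0.7854 in². φR_n = 0.75 × 84 × 0.7854 × 12 × 1 = 593.8 kips.
Bearing (0.5 in plate, F_u = 70 ksi): end bolts L_c = 2.25 − 1.125/2 = 1.6875, R_n = min(1.2×1.6875×0.5×70, 2.4×1×0.5×70) = 70.875 kips/bolt; interior L_c = 3.1875 − 1.125 = 2.0625, R_n = 84 kips/bolt. φR_n = 0.75 × (3×70.875 + 9×84) = 726.5 kips.
Tension yield (gross): A_g = 15.75×0.5 = 7.875 in². φR_n = 0.90 × 50 × 7.875 = 354.4 kips.
Block shear: shear path 2×[2.25+3×3.1875] = 2×11.8125 in, A_gv = 11.813, A_nv = 2×(11.8125 − 3.5×1.1875)×0.5 = 7.6563 in²; tension across gage: (7.5 − 2×1.1875)×0.5 = 2.5625 in². R_n = min(0.6×70×7.6563, 0.6×50×11.813) + 1.0×70×2.5625 = min(321.56, 354.39) + 179.38 = 500.94 kips. φR_n = 0.75 × 500.94 = 375.7 kips.
Governing: min(593.8, 726.5, 354.4, 375.7) = 354.4 kips → gross-section yield.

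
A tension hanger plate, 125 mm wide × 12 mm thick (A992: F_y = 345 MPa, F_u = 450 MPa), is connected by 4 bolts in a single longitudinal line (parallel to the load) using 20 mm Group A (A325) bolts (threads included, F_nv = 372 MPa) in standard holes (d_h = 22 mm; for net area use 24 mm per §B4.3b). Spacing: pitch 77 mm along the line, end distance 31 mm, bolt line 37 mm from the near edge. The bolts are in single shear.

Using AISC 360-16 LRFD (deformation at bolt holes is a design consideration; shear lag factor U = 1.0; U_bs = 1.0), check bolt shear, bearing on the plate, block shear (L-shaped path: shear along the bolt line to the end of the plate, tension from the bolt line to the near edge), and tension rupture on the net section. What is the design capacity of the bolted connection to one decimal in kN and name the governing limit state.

350.6 kN (bolt shear governs)

Bolt shear: A_b = π(20)²/4 = 314.16 mm². φR_n = 0.75 × 372 × 314.16 × 4 × 1 = 350.6 kN.
Bearing (12 mm plate, F_u = 450 MPa): end bolts L_c = 31 − 22/2 = 20, R_n = min(1.2×20×12×450, 2.4×20×12×450) = 129.6 kN/bolt; interior L_c = 77 − 22 = 55, R_n = 259.2 kN/bolt. φR_n = 0.75 × (1×129.6 + 3×259.2) = 680.4 kN.
Block shear: shear path 1×[31+3×77] = 1×262 mm, A_gv = 3144, A_nv = 1×(262 − 3.5×24)×12 = 2136 mm²; tension to near edge: (37 − 0.5×24)×12 = 300 mm². R_n = min(0.6×450×2136, 0.6×345×3144) + 1.0×450×300 = min(576.72, 650.81) + 135 = 711.72 kN. φR_n = 0.75 × 711.72 = 533.8 kN.
Tension rupture (net): A_n = (125 − 1×24)×12 = 1212 mm² (U = 1.0, A_e = A_n). φR_n = 0.75 × 450 × 1212 = 409.1 kN.
Governing: min(350.6, 680.4, 533.8, 409.1) = 350.6 kN → bolt shear.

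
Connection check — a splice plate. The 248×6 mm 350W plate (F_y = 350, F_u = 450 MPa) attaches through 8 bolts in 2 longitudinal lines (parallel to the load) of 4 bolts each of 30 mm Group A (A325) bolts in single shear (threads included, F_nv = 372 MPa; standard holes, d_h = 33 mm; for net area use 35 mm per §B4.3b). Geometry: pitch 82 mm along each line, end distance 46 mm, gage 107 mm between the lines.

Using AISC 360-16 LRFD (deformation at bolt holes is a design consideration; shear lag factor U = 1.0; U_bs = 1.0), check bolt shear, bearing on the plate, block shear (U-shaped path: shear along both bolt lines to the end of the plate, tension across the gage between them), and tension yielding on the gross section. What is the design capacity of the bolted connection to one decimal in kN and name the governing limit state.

Bolt shear: A_b = π(30)²/4 = 706.86 mm². φR_n = 0.75 × 372 × 706.86 × 8 × 1 = 1577.7 kN.
Bearing (6 mm plate, F_u = 450 MPa): end bolts L_c = 46 − 33/2 = 29.5, R_n = min(1.2×29.5×6×450, 2.4×30×6×450) = 95.58 kN/bolt; interior L_c = 82 − 33 = 49, R_n = 158.76 kN/bolt. φR_n = 0.75 × (2×95.58 + 6×158.76) = 857.8 kN.
Block shear: shear path 2×[46+3×82] = 2×292 mm, A_gv = 3504, A_nv = 2×(292 − 3.5×35)×6 = 2034 mm²; tension across gage: (107 − 1×35)×6 = 432 mm². R_n = min(0.6×450×2034, 0.6×350×3504) + 1.0×450×432 = min(549.18, 735.84) + 194.4 = 743.58 kN. φR_n = 0.75 × 743.58 = 557.7 kN.
Tension yield (gross): A_g = 248×6 = 1488 mm². φR_n = 0.90 × 350 × 1488 = 468.7 kN.
Governing: min(1577.7, 857.8, 557.7, 468.7) = 468.7 kN → gross-section yield.

468.7 kN (gross-section yield governs)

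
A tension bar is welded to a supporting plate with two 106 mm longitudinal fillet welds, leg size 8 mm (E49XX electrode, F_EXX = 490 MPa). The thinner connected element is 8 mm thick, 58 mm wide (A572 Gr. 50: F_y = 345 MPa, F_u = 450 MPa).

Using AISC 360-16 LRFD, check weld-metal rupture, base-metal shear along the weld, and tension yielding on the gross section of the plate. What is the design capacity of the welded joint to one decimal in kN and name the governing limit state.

Weld metal: throat = 0.707×8 = 5.656 mm, L = 2×106 = 212 mm. φR_n = 0.75 × 0.6 × 490 × 5.656 × 212 = 264.4 kN.
Base metal shear (8 mm plate): yield φR_n = 1.0×0.6×345×8×212 = 351.1 kN; rupture φR_n = 0.75×0.6×450×8×212 = 343.4 kN; take 343.4 kN (rupture).
Tension yield (gross): A_g = 58×8 = 464 mm². φR_n = 0.90 × 345 × 464 = 144.1 kN.
Governing: min(264.4, 343.4, 144.1) = 144.1 kN → gross-section yield.

144.1 kN (gross-section yield governs)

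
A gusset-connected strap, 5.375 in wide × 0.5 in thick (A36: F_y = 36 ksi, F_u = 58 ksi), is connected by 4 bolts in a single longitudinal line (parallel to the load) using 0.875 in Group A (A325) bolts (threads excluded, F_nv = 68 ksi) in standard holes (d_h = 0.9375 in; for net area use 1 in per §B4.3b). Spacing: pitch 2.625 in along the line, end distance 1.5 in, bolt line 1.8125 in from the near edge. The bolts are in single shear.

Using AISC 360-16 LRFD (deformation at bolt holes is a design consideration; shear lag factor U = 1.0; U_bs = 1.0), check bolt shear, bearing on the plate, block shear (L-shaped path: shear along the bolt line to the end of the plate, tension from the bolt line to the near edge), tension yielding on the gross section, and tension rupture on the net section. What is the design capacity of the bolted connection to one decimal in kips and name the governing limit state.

Bolt shear: A_b = π(0.875)²/4 = 0.60132 in². φR_n = 0.75 × 68 × 0.60132 × 4 × 1 = 122.7 kips.
Bearing (0.5 in plate, F_u = 58 ksi): end bolts L_c = 1.5 − 0.9375/2 = 1.03125, R_n = min(1.2×1.03125×0.5×58, 2.4×0.875×0.5×58) = 35.888 kips/bolt; interior L_c = 2.625 − 0.9375 = 1.6875, R_n = 58.725 kips/bolt. φR_n = 0.75 × (1×35.888 + 3×58.725) = 159.0 kips.
Block shear: shear path 1×[1.5+3×2.625] = 1×9.375 in, A_gv = 4.6875, A_nv = 1×(9.375 − 3.5×1)×0.5 = 2.9375 in²; tension to near edge: (1.8125 − 0.5×1)×0.5 = 0.65625 in². R_n = min(0.6×58×2.9375, 0.6×36×4.6875) + 1.0×58×0.65625 = min(102.23, 101.25) + 38.063 = 139.31 kips. φR_n = 0.75 × 139.31 = 104.5 kips.
Tension yield (gross): A_g = 5.375×0.5 = 2.6875 in². φR_n = 0.90 × 36 × 2.6875 = 87.1 kips.
Tension rupture (net): A_n = (5.375 − 1×1)×0.5 = 2.1875 in² (U = 1.0, A_e = A_n). φR_n = 0.75 × 58 × 2.1875 = 95.2 kips.
Governing: min(122.7, 159.0, 104.5, 87.1, 95.2) = 87.1 kips → gross-section yield.

87.1 kips (gross-section yield governs)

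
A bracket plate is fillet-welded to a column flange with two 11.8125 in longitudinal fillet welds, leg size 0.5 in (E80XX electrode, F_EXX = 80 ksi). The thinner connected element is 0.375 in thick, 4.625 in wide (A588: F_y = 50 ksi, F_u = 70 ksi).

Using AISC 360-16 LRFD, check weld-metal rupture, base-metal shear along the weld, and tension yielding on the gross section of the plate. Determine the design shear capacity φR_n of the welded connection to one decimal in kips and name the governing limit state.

Weld metal: throat = 0.707×0.5 = 0.3535 in, L = 2×11.8125 = 23.625 in. φR_n = 0.75 × 0.6 × 80 × 0.3535 × 23.625 = 300.7 kips.
Base metal shear (0.375 in plate): yield φR_n = 1.0×0.6×50×0.375×23.625 = 265.8 kips; rupture φR_n = 0.75×0.6×70×0.375×23.625 = 279.1 kips; take 265.8 kips (yield).
Tension yield (gross): A_g = 4.625×0.375 = 1.7344 in². φR_n = 0.90 × 50 × 1.7344 = 78.0 kips.
Governing: min(300.7, 265.8, 78.0) = 78.0 kips → gross-section yield.

78.0 kips (gross-section yield governs)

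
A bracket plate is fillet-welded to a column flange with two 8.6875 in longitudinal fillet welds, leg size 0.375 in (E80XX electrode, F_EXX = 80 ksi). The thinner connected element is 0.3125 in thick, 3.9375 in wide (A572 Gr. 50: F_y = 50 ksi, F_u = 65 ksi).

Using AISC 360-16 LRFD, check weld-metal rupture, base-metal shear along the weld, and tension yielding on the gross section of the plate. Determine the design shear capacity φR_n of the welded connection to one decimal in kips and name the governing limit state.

Weld metal: throat = 0.707×0.375 = 0.26513 in, L = 2×8.6875 = 17.375 in. φR_n = 0.75 × 0.6 × 80 × 0.26513 × 17.375 = 165.8 kips.
Base metal shear (0.3125 in plate): yield φR_n = 1.0×0.6×50×0.3125×17.375 = 162.9 kips; rupture φR_n = 0.75×0.6×65×0.3125×17.375 = 158.8 kips; take 158.8 kips (rupture).
Tension yield (gross): A_g = 3.9375×0.3125 = 1.2305 in². φR_n = 0.90 × 50 × 1.2305 = 55.4 kips.
Governing: min(165.8, 158.8, 55.4) = 55.4 kips → gross-section yield.

55.4 kips (gross-section yield governs)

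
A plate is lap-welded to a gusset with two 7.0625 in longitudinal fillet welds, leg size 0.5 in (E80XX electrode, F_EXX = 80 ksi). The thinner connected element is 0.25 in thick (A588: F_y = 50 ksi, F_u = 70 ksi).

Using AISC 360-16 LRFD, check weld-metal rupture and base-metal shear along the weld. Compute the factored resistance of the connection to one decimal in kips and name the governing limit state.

105.9 kips (base-metal shear governs)

Weld metal: throat = 0.707×0.5 = 0.3535 in, L = 2×7.0625 = 14.125 in. φR_n = 0.75 × 0.6 × 80 × 0.3535 × 14.125 = 179.8 kips.
Base metal shear (0.25 in plate): yield φR_n = 1.0×0.6×50×0.25×14.125 = 105.9 kips; rupture φR_n = 0.75×0.6×70×0.25×14.125 = 111.2 kips; take 105.9 kips (yield).
Governing: min(179.8, 105.9) = 105.9 kips → base-metal shear.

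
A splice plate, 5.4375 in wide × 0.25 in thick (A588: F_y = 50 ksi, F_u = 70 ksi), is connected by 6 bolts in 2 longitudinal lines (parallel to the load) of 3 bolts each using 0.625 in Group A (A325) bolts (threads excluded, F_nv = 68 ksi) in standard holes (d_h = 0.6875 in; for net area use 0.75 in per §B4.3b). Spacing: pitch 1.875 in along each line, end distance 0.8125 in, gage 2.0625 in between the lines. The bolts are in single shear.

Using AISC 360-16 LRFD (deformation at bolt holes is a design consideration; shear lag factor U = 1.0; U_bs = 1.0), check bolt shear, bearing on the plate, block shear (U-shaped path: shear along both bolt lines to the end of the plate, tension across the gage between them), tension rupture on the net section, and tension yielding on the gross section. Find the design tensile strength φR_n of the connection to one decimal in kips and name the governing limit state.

51.7 kips (net-section rupture governs)

Bolt shear: A_b = π(0.625)²/4 = 0.3068 in². φR_n = 0.75 × 68 × 0.3068 × 6 × 1 = 93.9 kips.
Bearing (0.25 in plate, F_u = 70 ksi): end bolts L_c = 0.8125 − 0.6875/2 = 0.46875, R_n = min(1.2×0.46875×0.25×70, 2.4×0.625×0.25×70) = 9.8438 kips/bolt; interior L_c = 1.875 − 0.6875 = 1.1875, R_n = 24.938 kips/bolt. φR_n = 0.75 × (2×9.8438 + 4×24.938) = 89.6 kips.
Block shear: shear path 2×[0.8125+2×1.875] = 2×4.5625 in, A_gv = 2.2813, A_nv = 2×(4.5625 − 2.5×0.75)×0.25 = 1.3438 in²; tension across gage: (2.0625 − 1×0.75)×0.25 = 0.32813 in². R_n = min(0.6×70×1.3438, 0.6×50×2.2813) + 1.0×70×0.32813 = min(56.44, 68.439) + 22.969 = 79.409 kips. φR_n = 0.75 × 79.409 = 59.6 kips.
Tension rupture (net): A_n = (5.4375 − 2×0.75)×0.25 = 0.98438 in² (U = 1.0, A_e = A_n). φR_n = 0.75 × 70 × 0.98438 = 51.7 kips.
Tension yield (gross): A_g = 5.4375×0.25 = 1.3594 in². φR_n = 0.90 × 50 × 1.3594 = 61.2 kips.
Governing: min(93.9, 89.6, 59.6, 51.7, 61.2) = 51.7 kips → net-section rupture.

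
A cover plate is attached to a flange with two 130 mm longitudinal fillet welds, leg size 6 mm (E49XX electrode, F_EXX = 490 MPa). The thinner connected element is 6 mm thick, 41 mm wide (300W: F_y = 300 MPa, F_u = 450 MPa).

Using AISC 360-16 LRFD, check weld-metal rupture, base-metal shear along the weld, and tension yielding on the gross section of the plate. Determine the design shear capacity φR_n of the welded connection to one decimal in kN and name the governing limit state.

Weld metal: throat = 0.707×6 = 4.242 mm, L = 2×130 = 260 mm. φR_n = 0.75 × 0.6 × 490 × 4.242 × 260 = 243.2 kN.
Base metal shear (6 mm plate): yield φR_n = 1.0×0.6×300×6×260 = 280.8 kN; rupture φR_n = 0.75×0.6×450×6×260 = 315.9 kN; take 280.8 kN (yield).
Tension yield (gross): A_g = 41×6 = 246 mm². φR_n = 0.90 × 300 × 246 = 66.4 kN.
Governing: min(243.2, 280.8, 66.4) = 66.4 kN → gross-section yield.

66.4 kN (gross-section yield governs)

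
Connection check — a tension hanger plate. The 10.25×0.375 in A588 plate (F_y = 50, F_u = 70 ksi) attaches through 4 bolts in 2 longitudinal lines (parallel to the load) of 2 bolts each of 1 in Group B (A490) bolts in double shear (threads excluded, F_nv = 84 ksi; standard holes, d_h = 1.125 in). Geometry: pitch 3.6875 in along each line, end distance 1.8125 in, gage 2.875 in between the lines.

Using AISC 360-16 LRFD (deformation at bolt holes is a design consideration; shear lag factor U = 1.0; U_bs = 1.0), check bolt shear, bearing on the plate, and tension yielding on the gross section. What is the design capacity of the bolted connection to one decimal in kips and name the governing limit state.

153.6 kips (bearing governs)

Bolt shear: A_b = π(1)²/4 = 0.7854 in². φR_n = 0.75 × 84 × 0.7854 × 4 × 2 = 395.8 kips.
Bearing (0.375 in plate, F_u = 70 ksi): end bolts L_c = 1.8125 − 1.125/2 = 1.25, R_n = min(1.2×1.25×0.375×70, 2.4×1×0.375×70) = 39.375 kips/bolt; interior L_c = 3.6875 − 1.125 = 2.5625, R_n = 63 kips/bolt. φR_n = 0.75 × (2×39.375 + 2×63) = 153.6 kips.
Tension yield (gross): A_g = 10.25×0.375 = 3.8438 in². φR_n = 0.90 × 50 × 3.8438 = 173.0 kips.
Governing: min(395.8, 153.6, 173.0) = 153.6 kips → bearing.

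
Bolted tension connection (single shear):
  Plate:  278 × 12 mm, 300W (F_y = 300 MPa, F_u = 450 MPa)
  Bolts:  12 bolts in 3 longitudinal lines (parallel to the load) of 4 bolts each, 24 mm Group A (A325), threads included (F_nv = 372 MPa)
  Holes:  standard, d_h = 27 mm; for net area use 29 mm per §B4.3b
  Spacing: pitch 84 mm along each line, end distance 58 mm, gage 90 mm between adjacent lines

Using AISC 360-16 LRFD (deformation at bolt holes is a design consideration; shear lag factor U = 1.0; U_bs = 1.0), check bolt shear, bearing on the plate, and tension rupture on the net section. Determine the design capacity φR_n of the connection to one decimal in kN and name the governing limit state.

Bolt shear: A_b = π(24)²/4 = 452.39 mm². φR_n = 0.75 × 372 × 452.39 × 12 × 1 = 1514.6 kN.
Bearing (12 mm plate, F_u = 450 MPa): end bolts L_c = 58 − 27/2 = 44.5, R_n = min(1.2×44.5×12×450, 2.4×24×12×450) = 288.36 kN/bolt; interior L_c = 84 − 27 = 57, R_n = 311.04 kN/bolt. φR_n = 0.75 × (3×288.36 + 9×311.04) = 2748.3 kN.
Tension rupture (net): A_n = (278 − 3×29)×12 = 2292 mm² (U = 1.0, A_e = A_n). φR_n = 0.75 × 450 × 2292 = 773.6 kN.
Governing: min(1514.6, 2748.3, 773.6) = 773.6 kN → net-section rupture.

773.6 kN (net-section rupture governs)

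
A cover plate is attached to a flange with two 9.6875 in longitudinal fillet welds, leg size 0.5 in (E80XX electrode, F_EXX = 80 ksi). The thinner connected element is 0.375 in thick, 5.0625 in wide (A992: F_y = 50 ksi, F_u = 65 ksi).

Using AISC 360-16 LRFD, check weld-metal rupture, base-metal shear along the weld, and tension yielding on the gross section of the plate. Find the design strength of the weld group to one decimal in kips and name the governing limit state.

Weld metal: throat = 0.707×0.5 = 0.3535 in, L = 2×9.6875 = 19.375 in. φR_n = 0.75 × 0.6 × 80 × 0.3535 × 19.375 = 246.6 kips.
Base metal shear (0.375 in plate): yield φR_n = 1.0×0.6×50×0.375×19.375 = 218.0 kips; rupture φR_n = 0.75×0.6×65×0.375×19.375 = 212.5 kips; take 212.5 kips (rupture).
Tension yield (gross): A_g = 5.0625×0.375 = 1.8984 in². φR_n = 0.90 × 50 × 1.8984 = 85.4 kips.
Governing: min(246.6, 212.5, 85.4) = 85.4 kips → gross-section yield.

85.4 kips (gross-section yield governs)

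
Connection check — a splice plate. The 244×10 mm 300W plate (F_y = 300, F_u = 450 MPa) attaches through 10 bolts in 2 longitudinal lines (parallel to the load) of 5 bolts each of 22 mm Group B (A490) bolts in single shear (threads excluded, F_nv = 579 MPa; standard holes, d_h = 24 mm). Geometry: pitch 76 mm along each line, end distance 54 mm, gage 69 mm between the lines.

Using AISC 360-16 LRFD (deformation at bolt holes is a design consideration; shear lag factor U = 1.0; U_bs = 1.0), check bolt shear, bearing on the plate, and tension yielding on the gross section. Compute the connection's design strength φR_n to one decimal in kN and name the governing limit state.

658.8 kN (gross-section yield governs)

Bolt shear: A_b = π(22)²/4 = 380.13 mm². φR_n = 0.75 × 579 × 380.13 × 10 × 1 = 1650.7 kN.
Bearing (10 mm plate, F_u = 450 MPa): end bolts L_c = 54 − 24/2 = 42, R_n = min(1.2×42×10×450, 2.4×22×10×450) = 226.8 kN/bolt; interior L_c = 76 − 24 = 52, R_n = 237.6 kN/bolt. φR_n = 0.75 × (2×226.8 + 8×237.6) = 1765.8 kN.
Tension yield (gross): A_g = 244×10 = 2440 mm². φR_n = 0.90 × 300 × 2440 = 658.8 kN.
Governing: min(1650.7, 1765.8, 658.8) = 658.8 kN → gross-section yield.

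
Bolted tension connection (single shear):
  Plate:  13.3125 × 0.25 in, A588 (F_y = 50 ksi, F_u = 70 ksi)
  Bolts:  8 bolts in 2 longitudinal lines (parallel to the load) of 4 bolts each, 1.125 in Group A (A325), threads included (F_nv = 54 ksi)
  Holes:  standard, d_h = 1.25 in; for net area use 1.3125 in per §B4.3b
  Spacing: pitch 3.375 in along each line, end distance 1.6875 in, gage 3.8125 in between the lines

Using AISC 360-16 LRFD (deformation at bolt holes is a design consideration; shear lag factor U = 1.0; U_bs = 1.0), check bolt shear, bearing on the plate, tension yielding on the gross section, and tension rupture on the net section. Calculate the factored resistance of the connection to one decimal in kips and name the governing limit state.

Bolt shear: A_b = π(1.125)²/4 = 0.99402 in². φR_n = 0.75 × 54 × 0.99402 × 8 × 1 = 322.1 kips.
Bearing (0.25 in plate, F_u = 70 ksi): end bolts L_c = 1.6875 − 1.25/2 = 1.0625, R_n = min(1.2×1.0625×0.25×70, 2.4×1.125×0.25×70) = 22.313 kips/bolt; interior L_c = 3.375 − 1.25 = 2.125, R_n = 44.625 kips/bolt. φR_n = 0.75 × (2×22.313 + 6×44.625) = 234.3 kips.
Tension yield (gross): A_g = 13.3125×0.25 = 3.3281 in². φR_n = 0.90 × 50 × 3.3281 = 149.8 kips.
Tension rupture (net): A_n = (13.3125 − 2×1.3125)×0.25 = 2.6719 in² (U = 1.0, A_e = A_n). φR_n = 0.75 × 70 × 2.6719 = 140.3 kips.
Governing: min(322.1, 234.3, 149.8, 140.3) = 140.3 kips → net-section rupture.

140.3 kips (net-section rupture governs)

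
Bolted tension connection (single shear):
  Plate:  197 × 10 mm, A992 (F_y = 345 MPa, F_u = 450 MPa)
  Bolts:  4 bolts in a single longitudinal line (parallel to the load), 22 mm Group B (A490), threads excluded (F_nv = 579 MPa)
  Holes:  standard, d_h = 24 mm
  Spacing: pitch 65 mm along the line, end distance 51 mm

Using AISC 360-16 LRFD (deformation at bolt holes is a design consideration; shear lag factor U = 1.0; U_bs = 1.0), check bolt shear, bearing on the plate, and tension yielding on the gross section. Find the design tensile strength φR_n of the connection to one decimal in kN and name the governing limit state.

611.7 kN (gross-section yield governs)

Bolt shear: A_b = π(22)²/4 = 380.13 mm². φR_n = 0.75 × 579 × 380.13 × 4 × 1 = 660.3 kN.
Bearing (10 mm plate, F_u = 450 MPa): end bolts L_c = 51 − 24/2 = 39, R_n = min(1.2×39×10×450, 2.4×22×10×450) = 210.6 kN/bolt; interior L_c = 65 − 24 = 41, R_n = 221.4 kN/bolt. φR_n = 0.75 × (1×210.6 + 3×221.4) = 656.1 kN.
Tension yield (gross): A_g = 197×10 = 1970 mm². φR_n = 0.90 × 345 × 1970 = 611.7 kN.
Governing: min(660.3, 656.1, 611.7) = 611.7 kN → gross-section yield.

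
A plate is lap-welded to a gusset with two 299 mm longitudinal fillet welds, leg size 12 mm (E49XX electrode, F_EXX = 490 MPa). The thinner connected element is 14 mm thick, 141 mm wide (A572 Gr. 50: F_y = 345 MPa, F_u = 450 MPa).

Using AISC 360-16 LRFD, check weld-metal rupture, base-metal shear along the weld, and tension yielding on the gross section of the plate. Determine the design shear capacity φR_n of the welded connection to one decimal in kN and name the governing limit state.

612.9 kN (gross-section yield governs)

Weld metal: throat = 0.707×12 = 8.484 mm, L = 2×299 = 598 mm. φR_n = 0.75 × 0.6 × 490 × 8.484 × 598 = 1118.7 kN.
Base metal shear (14 mm plate): yield φR_n = 1.0×0.6×345×14×598 = 1733.0 kN; rupture φR_n = 0.75×0.6×450×14×598 = 1695.3 kN; take 1695.3 kN (rupture).
Tension yield (gross): A_g = 141×14 = 1974 mm². φR_n = 0.90 × 345 × 1974 = 612.9 kN.
Governing: min(1118.7, 1695.3, 612.9) = 612.9 kN → gross-section yield.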